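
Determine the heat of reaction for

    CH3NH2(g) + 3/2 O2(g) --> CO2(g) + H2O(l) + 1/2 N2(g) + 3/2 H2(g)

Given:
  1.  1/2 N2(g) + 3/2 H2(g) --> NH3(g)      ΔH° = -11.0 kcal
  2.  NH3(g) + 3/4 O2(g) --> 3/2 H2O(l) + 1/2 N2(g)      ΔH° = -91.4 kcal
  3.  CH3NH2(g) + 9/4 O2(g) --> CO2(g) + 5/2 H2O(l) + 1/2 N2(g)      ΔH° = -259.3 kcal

ΔH° = -156.9 kcal

eq. 1 reversed: +11.0 kcal
eq. 2 reversed: +91.4 kcal
eq. 3 as written: -259.3 kcal
Summing the manipulated equations, ΔH° = (-1)·(-11.0) + (-1)·(-91.4) + (1)·(-259.3) = -156.9 kcal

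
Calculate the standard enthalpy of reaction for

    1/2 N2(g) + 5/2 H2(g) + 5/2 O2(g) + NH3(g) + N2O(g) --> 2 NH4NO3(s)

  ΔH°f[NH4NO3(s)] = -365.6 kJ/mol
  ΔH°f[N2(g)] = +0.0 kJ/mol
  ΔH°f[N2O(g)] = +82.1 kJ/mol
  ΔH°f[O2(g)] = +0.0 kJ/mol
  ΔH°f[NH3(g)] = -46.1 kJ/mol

ΔH_rxn = -767.2 kJ/mol

Products: 2·(-365.6) = -731.2
Reactants: 1/2·(+0.0) + 5/2·(+0.0) + 5/2·(+0.0) + 1·(-46.1) + 1·(+82.1) = +36.0
ΔH_rxn = (-731.2) − (+36.0) = -767.2 kJ/mol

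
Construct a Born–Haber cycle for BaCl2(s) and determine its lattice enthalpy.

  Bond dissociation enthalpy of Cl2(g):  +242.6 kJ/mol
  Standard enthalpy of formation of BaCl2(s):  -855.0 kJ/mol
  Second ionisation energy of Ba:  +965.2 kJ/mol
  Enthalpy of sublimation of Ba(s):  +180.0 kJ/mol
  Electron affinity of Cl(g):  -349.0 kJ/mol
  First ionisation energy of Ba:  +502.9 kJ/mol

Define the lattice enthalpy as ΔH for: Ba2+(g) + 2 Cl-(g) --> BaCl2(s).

ΔHf° = 1·ΔHsub + 1·(ΣIE) + 1·D(Cl2) + 2·EA + U
-855.0 = 1·(+180.0) + 1·(+1468.1) + 1·(+242.6) + 2·(-349.0) + U
U = -855.0 − (+1192.7) = -2047.7 kJ/mol

U = -2047.7 kJ/mol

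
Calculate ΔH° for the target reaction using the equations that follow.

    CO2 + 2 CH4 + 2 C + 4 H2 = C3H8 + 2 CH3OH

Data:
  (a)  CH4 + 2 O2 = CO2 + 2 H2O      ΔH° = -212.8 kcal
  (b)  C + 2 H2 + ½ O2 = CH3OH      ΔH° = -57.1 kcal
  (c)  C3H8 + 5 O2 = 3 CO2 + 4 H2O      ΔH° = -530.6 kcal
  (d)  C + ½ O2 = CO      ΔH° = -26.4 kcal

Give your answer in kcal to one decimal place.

(a) × 2 (scale by 2 for the 2 CH4): (2)·(-212.8) = -425.6 kcal
(b) × 2 (scale by 2 for the 2 CH3OH): (2)·(-57.1) = -114.2 kcal
(c) reversed (reverse to put C3H8 on the product side): +530.6 kcal
(d): not needed (CO appears nowhere else).
ΔH° = (2)·(-212.8) + (2)·(-57.1) + (-1)·(-530.6) = -9.2 kcal

ΔH° = -9.2 kcal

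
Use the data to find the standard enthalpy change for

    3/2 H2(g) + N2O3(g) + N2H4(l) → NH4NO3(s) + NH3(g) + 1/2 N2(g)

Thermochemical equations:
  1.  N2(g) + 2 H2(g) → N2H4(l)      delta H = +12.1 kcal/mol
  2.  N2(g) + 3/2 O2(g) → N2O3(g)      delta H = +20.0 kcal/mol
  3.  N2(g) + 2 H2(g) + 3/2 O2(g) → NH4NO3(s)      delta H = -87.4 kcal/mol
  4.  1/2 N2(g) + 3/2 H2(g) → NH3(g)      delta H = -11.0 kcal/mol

delta H = -130.5 kcal/mol

eq. 1 reversed: -12.1 kcal/mol
eq. 2 reversed: -20.0 kcal/mol
eq. 3 as written: -87.4 kcal/mol
eq. 4 as written: -11.0 kcal/mol
delta H = (-12.1) + (-20.0) + (-87.4) + (-11.0) = -130.5 kcal/mol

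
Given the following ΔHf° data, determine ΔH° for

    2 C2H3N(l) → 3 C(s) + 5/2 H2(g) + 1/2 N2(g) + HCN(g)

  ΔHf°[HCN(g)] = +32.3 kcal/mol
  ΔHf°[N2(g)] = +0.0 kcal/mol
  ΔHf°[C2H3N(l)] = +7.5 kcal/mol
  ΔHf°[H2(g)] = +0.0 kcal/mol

ΔH° = 17.3 kcal/mol

Products: 3·(+0.0) + 5/2·(+0.0) + 1/2·(+0.0) + 1·(+32.3) = +32.3
Reactants: 2·(+7.5) = +15.0
ΔH° = (+32.3) − (+15.0) = 17.3 kcal/mol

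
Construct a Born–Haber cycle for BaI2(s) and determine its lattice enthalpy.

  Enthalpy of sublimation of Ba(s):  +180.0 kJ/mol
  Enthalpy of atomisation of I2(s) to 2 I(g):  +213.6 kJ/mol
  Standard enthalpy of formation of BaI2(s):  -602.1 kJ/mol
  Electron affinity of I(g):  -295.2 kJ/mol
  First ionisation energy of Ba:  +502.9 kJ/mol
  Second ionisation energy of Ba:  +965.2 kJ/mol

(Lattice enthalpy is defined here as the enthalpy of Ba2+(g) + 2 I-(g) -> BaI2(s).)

ΔHf° = 1·ΔHsub + 1·(ΣIE) + 1·D(I2) + 2·EA + U
-602.1 = 1·(+180.0) + 1·(+1468.1) + 1·(+213.6) + 2·(-295.2) + U
U = -602.1 − (+1271.3) = -1873.4 kJ/mol

U = -1873.4 kJ/mol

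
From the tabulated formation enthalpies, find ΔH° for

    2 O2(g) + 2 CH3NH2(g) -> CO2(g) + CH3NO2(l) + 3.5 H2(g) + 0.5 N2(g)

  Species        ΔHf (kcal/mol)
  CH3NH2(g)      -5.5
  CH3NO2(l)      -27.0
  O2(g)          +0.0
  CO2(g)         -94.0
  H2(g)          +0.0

Products: 1·(-94.0) + 1·(-27.0) + 7/2·(+0.0) + 1/2·(+0.0) = -121.0
Reactants: 2·(+0.0) + 2·(-5.5) = -11.0
ΔH° = (-121.0) − (-11.0) = -110.0 kcal/mol

ΔH° = -110.0 kcal/mol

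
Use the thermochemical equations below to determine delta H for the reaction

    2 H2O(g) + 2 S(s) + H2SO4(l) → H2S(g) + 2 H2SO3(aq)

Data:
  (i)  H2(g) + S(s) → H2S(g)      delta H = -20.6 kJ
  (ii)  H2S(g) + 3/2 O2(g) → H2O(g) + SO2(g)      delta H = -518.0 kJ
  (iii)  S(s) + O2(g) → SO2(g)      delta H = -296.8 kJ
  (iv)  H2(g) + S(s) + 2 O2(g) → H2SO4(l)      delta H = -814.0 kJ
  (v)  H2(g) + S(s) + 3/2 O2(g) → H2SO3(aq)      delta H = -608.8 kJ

delta H = 59.4 kJ

(i) reversed: +20.6 kJ
(ii) reversed and × 2 (reverse to put H2O(g) on the reactant side; scale by 2 for the 2 H2O(g)): (-2)·(-518.0) = +1036.0 kJ
(iii) × 2: (2)·(-296.8) = -593.6 kJ
(iv) reversed (H2SO4(l) must end up as a reactant): +814.0 kJ
(v) × 2 (×2 to match 2 H2SO3(aq) in the target): (2)·(-608.8) = -1217.6 kJ
Summing the manipulated equations, delta H = (-1)·(-20.6) + (-2)·(-518.0) + (2)·(-296.8) + (-1)·(-814.0) + (2)·(-608.8) = 59.4 kJ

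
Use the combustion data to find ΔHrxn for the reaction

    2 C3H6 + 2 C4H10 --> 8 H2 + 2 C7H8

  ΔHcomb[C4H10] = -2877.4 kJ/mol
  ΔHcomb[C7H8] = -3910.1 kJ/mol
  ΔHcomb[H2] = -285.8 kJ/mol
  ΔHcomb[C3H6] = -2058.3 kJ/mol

Using ΔH = Σ nΔHc°(reactants) − Σ nΔHc°(products):
= [2·(-2058.3) + 2·(-2877.4)] − [8·(-285.8) + 2·(-3910.1)]
= 235.2 kJ/mol

ΔHrxn = 235.2 kJ/mol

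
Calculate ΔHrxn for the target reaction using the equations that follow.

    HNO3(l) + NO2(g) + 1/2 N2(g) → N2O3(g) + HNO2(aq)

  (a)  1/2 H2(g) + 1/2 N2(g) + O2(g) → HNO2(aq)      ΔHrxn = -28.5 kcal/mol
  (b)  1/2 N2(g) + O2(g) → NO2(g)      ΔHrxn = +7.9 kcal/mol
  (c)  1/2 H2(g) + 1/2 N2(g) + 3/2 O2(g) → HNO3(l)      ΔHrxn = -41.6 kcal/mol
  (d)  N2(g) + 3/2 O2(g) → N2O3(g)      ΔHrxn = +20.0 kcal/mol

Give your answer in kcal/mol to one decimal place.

ΔHrxn = 25.2 kcal/mol

(a) as written: -28.5 kcal/mol
(b) reversed: -7.9 kcal/mol
(c) reversed: +41.6 kcal/mol
(d) as written: +20.0 kcal/mol
ΔHrxn = (-28.5) + (-7.9) + (+41.6) + (+20.0) = 25.2 kcal/mol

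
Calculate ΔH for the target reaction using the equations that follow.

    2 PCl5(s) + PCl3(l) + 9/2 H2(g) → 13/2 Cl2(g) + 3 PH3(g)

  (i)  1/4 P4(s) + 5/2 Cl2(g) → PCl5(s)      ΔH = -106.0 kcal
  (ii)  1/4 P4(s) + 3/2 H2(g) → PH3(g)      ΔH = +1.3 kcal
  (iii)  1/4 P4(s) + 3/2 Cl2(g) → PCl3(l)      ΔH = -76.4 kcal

ΔH = 292.3 kcal

(i) reversed and × 2 (reverse to put PCl5(s) on the reactant side; scale by 2 for the 2 PCl5(s)): (-2)·(-106.0) = +212.0 kcal
(ii) × 3 (scale by 3 for the 3 PH3(g)): (3)·(+1.3) = +3.9 kcal
(iii) reversed (reverse to put PCl3(l) on the reactant side): +76.4 kcal
ΔH = (+212.0) + (+3.9) + (+76.4) = 292.3 kcal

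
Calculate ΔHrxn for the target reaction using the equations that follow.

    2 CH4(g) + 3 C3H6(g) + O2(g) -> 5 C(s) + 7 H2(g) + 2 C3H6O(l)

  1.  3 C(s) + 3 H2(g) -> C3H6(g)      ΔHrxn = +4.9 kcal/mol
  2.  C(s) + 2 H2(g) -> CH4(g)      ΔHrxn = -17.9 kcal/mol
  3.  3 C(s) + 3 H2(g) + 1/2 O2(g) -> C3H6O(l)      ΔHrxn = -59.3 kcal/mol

eq. 1 reversed and × 3: (-3)·(+4.9) = -14.7 kcal/mol
eq. 2 reversed and × 2: (-2)·(-17.9) = +35.8 kcal/mol
eq. 3 × 2: (2)·(-59.3) = -118.6 kcal/mol
Combining the equations, ΔHrxn = (-14.7) + (+35.8) + (-118.6) = -97.5 kcal/mol

ΔHrxn = -97.5 kcal/mol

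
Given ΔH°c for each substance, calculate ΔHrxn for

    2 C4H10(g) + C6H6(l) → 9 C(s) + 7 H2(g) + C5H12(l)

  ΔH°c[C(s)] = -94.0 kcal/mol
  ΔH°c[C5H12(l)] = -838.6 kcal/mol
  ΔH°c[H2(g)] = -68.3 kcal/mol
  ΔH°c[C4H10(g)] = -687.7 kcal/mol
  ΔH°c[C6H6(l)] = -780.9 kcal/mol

ΔHrxn = 6.4 kcal/mol

Using ΔH = Σ nΔHc°(reactants) − Σ nΔHc°(products):
= [2·(-687.7) + 1·(-780.9)] − [9·(-94.0) + 7·(-68.3) + 1·(-838.6)]
= 6.4 kcal/mol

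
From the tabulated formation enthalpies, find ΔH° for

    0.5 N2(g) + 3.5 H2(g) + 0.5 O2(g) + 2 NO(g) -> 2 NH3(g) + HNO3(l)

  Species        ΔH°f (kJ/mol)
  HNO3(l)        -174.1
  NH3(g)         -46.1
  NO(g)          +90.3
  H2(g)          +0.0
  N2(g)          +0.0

ΔH° = -446.9 kJ/mol

Products: 2·(-46.1) + 1·(-174.1) = -266.3
Reactants: 1/2·(+0.0) + 7/2·(+0.0) + 1/2·(+0.0) + 2·(+90.3) = +180.6
ΔH° = (-266.3) − (+180.6) = -446.9 kJ/mol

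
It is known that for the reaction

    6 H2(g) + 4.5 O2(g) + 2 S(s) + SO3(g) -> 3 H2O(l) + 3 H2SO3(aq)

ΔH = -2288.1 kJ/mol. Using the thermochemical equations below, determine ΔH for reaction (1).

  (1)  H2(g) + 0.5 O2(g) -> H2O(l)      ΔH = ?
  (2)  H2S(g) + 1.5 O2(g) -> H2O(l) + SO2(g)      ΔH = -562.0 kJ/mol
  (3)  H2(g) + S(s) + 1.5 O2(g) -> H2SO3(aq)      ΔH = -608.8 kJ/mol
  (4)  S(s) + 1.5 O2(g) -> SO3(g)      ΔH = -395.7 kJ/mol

ΔH = -285.8 kJ/mol

(1) × 3: contributes 3·x
(2): not needed (SO2(g) appears nowhere else).
(3) × 3 (×3 to match 3 H2SO3(aq) in the target): (3)·(-608.8) = -1826.4 kJ/mol
(4) reversed (reverse to put SO3(g) on the reactant side): +395.7 kJ/mol
-2288.1 = (-1826.4) + (+395.7) + 3·x
x = (-2288.1 − (-1430.7)) / (3) = -285.8 kJ/mol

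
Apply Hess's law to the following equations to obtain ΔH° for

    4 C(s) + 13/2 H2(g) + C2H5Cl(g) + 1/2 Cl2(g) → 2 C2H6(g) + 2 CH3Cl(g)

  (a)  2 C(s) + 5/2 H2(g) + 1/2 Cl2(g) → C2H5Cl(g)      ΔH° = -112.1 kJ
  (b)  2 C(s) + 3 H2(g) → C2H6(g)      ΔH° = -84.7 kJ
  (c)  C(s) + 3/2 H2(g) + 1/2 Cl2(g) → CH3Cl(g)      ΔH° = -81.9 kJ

ΔH° = -221.1 kJ

(a) reversed: +112.1 kJ
(b) × 2: (2)·(-84.7) = -169.4 kJ
(c) × 2: (2)·(-81.9) = -163.8 kJ
ΔH° = (-1)·(-112.1) + (2)·(-84.7) + (2)·(-81.9) = -221.1 kJ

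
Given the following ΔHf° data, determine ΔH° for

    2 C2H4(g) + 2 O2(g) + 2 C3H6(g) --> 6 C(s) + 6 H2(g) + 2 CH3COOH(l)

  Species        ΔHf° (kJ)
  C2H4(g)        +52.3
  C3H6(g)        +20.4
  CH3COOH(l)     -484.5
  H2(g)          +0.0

ΔH°rxn = Σ nΔHf°(products) − Σ nΔHf°(reactants).
Products: 6·(+0.0) + 6·(+0.0) + 2·(-484.5) = -969.0
Reactants: 2·(+52.3) + 2·(+0.0) + 2·(+20.4) = +145.4
ΔH° = (-969.0) − (+145.4) = -1114.4 kJ

ΔH° = -1114.4 kJ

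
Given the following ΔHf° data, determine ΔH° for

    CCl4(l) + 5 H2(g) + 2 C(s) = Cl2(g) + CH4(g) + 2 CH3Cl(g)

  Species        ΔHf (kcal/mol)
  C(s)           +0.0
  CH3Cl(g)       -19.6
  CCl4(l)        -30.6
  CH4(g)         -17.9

ΔH° = -26.5 kcal/mol

ΔH°rxn = Σ nΔHf°(products) − Σ nΔHf°(reactants).
Products: 1·(+0.0) + 1·(-17.9) + 2·(-19.6) = -57.1
Reactants: 1·(-30.6) + 5·(+0.0) + 2·(+0.0) = -30.6
ΔH° = (-57.1) − (-30.6) = -26.5 kcal/mol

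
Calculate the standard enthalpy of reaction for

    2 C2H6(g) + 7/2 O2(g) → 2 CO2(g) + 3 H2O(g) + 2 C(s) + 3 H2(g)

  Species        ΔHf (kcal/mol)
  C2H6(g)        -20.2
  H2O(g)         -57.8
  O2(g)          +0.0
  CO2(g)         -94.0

Products: 2·(-94.0) + 3·(-57.8) + 2·(+0.0) + 3·(+0.0) = -361.4
Reactants: 2·(-20.2) + 7/2·(+0.0) = -40.4
ΔH°rxn = (-361.4) − (-40.4) = -321.0 kcal/mol

ΔH°rxn = -321.0 kcal/mol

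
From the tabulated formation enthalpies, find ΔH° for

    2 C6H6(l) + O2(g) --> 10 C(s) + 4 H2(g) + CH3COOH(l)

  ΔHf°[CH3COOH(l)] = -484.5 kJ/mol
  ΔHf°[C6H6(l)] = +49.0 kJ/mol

Products: 10·(+0.0) + 4·(+0.0) + 1·(-484.5) = -484.5
Reactants: 2·(+49.0) + 1·(+0.0) = +98.0
ΔH° = (-484.5) − (+98.0) = -582.5 kJ/mol

ΔH° = -582.5 kJ/mol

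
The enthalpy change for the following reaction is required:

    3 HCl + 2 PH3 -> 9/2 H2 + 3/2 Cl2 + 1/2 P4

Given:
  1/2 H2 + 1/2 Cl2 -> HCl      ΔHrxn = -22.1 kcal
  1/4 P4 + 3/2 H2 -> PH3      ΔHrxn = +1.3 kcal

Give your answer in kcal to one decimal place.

ΔHrxn = 63.7 kcal

equation 1 reversed and × 3 (reverse to put HCl on the reactant side; scale by 3 for the 3 HCl): (-3)·(-22.1) = +66.3 kcal
equation 2 reversed and × 2 (reverse to put PH3 on the reactant side; ×2 to match 2 PH3 in the target): (-2)·(+1.3) = -2.6 kcal
Summing the manipulated equations, ΔHrxn = (-3)·(-22.1) + (-2)·(+1.3) = 63.7 kcal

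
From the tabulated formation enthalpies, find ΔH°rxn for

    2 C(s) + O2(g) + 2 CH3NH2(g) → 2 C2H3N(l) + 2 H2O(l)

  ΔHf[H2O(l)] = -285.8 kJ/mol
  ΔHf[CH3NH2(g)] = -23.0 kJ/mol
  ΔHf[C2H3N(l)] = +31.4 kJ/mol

ΔH°rxn = -462.8 kJ/mol

Products: 2·(+31.4) + 2·(-285.8) = -508.8
Reactants: 2·(+0.0) + 1·(+0.0) + 2·(-23.0) = -46.0
ΔH°rxn = (-508.8) − (-46.0) = -462.8 kJ/mol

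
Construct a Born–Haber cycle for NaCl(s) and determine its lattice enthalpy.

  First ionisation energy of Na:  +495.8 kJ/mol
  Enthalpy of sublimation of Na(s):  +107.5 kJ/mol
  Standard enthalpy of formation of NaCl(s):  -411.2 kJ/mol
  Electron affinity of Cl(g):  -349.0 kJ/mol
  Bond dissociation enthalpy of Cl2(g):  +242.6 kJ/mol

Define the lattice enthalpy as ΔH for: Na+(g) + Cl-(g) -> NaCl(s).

ΔHf° = 1·ΔHsub + 1·(ΣIE) + 1/2·D(Cl2) + 1·EA + U
-411.2 = 1·(+107.5) + 1·(+495.8) + 1/2·(+242.6) + 1·(-349.0) + U
U = -411.2 − (+375.6) = -786.8 kJ/mol

U = -786.8 kJ/mol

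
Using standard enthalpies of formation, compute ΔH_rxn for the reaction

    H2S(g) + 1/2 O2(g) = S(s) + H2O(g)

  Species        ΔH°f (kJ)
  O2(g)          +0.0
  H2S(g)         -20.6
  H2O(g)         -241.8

ΔH_rxn = -221.2 kJ

Products: 1·(+0.0) + 1·(-241.8) = -241.8
Reactants: 1·(-20.6) + 1/2·(+0.0) = -20.6
ΔH_rxn = (-241.8) − (-20.6) = -221.2 kJ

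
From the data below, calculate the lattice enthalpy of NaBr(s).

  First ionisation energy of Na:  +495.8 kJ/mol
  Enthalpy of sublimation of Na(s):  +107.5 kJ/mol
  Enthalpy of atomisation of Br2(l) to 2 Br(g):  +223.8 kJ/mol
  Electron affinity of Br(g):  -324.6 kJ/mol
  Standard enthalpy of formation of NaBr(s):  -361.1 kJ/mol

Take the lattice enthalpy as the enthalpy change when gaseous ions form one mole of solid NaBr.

U = -751.7 kJ/mol

ΔHf° = 1·ΔHsub + 1·(ΣIE) + 1/2·D(Br2) + 1·EA + U
-361.1 = 1·(+107.5) + 1·(+495.8) + 1/2·(+223.8) + 1·(-324.6) + U
U = -361.1 − (+390.6) = -751.7 kJ/mol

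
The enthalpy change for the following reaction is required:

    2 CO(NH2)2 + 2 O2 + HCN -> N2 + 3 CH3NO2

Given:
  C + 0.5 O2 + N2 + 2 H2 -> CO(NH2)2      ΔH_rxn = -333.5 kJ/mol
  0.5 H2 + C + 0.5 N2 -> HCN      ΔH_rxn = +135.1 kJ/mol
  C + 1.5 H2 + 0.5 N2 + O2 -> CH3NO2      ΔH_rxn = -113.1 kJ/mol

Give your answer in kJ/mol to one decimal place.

ΔH_rxn = 192.6 kJ/mol

equation 1 reversed and × 2: (-2)·(-333.5) = +667.0 kJ/mol
equation 2 reversed: -135.1 kJ/mol
equation 3 × 3: (3)·(-113.1) = -339.3 kJ/mol
Combining the equations, ΔH_rxn = (+667.0) + (-135.1) + (-339.3) = 192.6 kJ/mol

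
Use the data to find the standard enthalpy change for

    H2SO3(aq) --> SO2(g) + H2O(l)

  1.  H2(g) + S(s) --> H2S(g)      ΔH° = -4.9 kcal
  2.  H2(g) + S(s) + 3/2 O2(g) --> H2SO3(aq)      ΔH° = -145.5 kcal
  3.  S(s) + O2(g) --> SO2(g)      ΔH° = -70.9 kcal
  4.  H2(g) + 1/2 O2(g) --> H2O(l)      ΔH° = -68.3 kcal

ΔH° = 6.3 kcal

eq. 1: not needed (H2S(g) appears nowhere else).
eq. 2 reversed (H2SO3(aq) must end up as a reactant): +145.5 kcal
eq. 3 as written (SO2(g) already on the product side): -70.9 kcal
eq. 4 as written (H2O(l) already on the product side): -68.3 kcal
By Hess's law, ΔH° = (+145.5) + (-70.9) + (-68.3) = 6.3 kcal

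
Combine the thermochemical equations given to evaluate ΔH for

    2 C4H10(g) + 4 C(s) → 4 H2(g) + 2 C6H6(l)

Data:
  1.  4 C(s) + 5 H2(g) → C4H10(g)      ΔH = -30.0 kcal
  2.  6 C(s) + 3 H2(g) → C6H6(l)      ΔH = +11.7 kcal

eq. 1 reversed and × 2 (reverse to put C4H10(g) on the reactant side; scale by 2 for the 2 C4H10(g)): (-2)·(-30.0) = +60.0 kcal
eq. 2 × 2 (scale by 2 for the 2 C6H6(l)): (2)·(+11.7) = +23.4 kcal
By Hess's law, ΔH = (+60.0) + (+23.4) = 83.4 kcal

ΔH = 83.4 kcal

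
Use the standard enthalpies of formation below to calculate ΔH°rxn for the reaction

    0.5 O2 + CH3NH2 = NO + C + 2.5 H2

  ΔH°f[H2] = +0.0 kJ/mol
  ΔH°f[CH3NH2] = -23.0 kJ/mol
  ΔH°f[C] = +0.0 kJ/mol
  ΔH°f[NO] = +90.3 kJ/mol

ΔH°rxn = Σ nΔHf°(products) − Σ nΔHf°(reactants).
Products: 1·(+90.3) + 1·(+0.0) + 5/2·(+0.0) = +90.3
Reactants: 1/2·(+0.0) + 1·(-23.0) = -23.0
ΔH°rxn = (+90.3) − (-23.0) = 113.3 kJ/mol

ΔH°rxn = 113.3 kJ/mol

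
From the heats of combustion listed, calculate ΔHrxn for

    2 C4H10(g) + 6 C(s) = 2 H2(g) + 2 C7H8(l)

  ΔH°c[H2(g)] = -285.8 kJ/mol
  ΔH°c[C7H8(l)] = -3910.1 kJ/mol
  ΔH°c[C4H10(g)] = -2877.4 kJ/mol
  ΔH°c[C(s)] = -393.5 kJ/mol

ΔHrxn = 276.0 kJ/mol

With combustion enthalpies, reactants minus products:
= [2·(-2877.4) + 6·(-393.5)] − [2·(-285.8) + 2·(-3910.1)]
= 276.0 kJ/mol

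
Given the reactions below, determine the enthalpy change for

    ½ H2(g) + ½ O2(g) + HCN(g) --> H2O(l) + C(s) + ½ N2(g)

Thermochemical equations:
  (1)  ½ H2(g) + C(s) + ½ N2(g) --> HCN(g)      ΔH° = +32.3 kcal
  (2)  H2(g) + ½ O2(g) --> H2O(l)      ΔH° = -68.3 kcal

ΔH° = -100.6 kcal

(1) reversed: -32.3 kcal
(2) as written: -68.3 kcal
ΔH° = (-32.3) + (-68.3) = -100.6 kcal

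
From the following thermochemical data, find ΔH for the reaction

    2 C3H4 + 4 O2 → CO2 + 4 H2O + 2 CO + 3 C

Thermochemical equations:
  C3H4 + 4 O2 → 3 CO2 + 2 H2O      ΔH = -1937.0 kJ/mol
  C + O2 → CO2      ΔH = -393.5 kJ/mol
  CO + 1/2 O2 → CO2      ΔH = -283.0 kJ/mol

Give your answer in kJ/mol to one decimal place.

equation 1 × 2: (2)·(-1937.0) = -3874.0 kJ/mol
equation 2 reversed and × 3: (-3)·(-393.5) = +1180.5 kJ/mol
equation 3 reversed and × 2: (-2)·(-283.0) = +566.0 kJ/mol
ΔH = (2)·(-1937.0) + (-3)·(-393.5) + (-2)·(-283.0) = -2127.5 kJ/mol

ΔH = -2127.5 kJ/mol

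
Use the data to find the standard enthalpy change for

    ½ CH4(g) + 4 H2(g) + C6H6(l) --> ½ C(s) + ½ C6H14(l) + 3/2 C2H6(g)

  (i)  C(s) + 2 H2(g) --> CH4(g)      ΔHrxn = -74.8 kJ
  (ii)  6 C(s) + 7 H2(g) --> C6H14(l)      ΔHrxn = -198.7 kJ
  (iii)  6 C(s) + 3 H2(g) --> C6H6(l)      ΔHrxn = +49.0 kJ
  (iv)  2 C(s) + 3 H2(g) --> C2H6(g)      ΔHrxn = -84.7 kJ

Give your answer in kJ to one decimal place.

(i) reversed and × 1/2 (CH4(g) must end up as a reactant; ×1/2 to match 1/2 CH4(g) in the target): (-1/2)·(-74.8) = +37.4 kJ
(ii) × 1/2 (×1/2 to match 1/2 C6H14(l) in the target): (1/2)·(-198.7) = -99.35 kJ
(iii) reversed (reverse to put C6H6(l) on the reactant side): -49.0 kJ
(iv) × 3/2 (×3/2 to match 3/2 C2H6(g) in the target): (3/2)·(-84.7) = -127.05 kJ
Since enthalpy is a state function, ΔHrxn = (+37.4) + (-99.35) + (-49.0) + (-127.05) = -238.0 kJ

ΔHrxn = -238.0 kJ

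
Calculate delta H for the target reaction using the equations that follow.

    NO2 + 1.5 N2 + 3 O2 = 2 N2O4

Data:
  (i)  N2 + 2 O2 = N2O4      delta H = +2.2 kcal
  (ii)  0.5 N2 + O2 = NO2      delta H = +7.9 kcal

delta H = -3.5 kcal

(i) × 2: (2)·(+2.2) = +4.4 kcal
(ii) reversed: -7.9 kcal
delta H = (+4.4) + (-7.9) = -3.5 kcal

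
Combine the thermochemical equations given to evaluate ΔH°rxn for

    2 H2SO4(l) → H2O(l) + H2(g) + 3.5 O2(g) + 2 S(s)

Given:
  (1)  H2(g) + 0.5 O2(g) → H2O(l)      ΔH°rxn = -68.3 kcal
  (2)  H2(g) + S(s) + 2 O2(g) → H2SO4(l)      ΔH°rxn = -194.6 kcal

(1) as written (H2O(l) already on the product side): -68.3 kcal
(2) reversed and × 2 (H2SO4(l) must end up as a reactant; scale by 2 for the 2 H2SO4(l)): (-2)·(-194.6) = +389.2 kcal
Since enthalpy is a state function, ΔH°rxn = (1)·(-68.3) + (-2)·(-194.6) = 320.9 kcal

ΔH°rxn = 320.9 kcal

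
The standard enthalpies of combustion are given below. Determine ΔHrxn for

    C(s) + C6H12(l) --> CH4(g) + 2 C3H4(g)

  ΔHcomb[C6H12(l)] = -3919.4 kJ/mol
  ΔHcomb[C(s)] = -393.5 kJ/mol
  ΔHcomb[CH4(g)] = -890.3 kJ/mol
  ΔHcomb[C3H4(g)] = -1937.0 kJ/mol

With combustion enthalpies, reactants minus products:
= [1·(-393.5) + 1·(-3919.4)] − [1·(-890.3) + 2·(-1937.0)]
= 451.4 kJ/mol

ΔHrxn = 451.4 kJ/mol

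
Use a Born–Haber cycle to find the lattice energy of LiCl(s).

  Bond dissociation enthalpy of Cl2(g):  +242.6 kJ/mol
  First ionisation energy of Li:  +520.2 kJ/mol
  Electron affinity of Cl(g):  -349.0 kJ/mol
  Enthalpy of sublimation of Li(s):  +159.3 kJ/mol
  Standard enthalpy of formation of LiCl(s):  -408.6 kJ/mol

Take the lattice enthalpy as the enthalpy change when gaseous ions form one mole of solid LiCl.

ΔHf° = 1·ΔHsub + 1·(ΣIE) + 1/2·D(Cl2) + 1·EA + U
-408.6 = 1·(+159.3) + 1·(+520.2) + 1/2·(+242.6) + 1·(-349.0) + U
U = -408.6 − (+451.8) = -860.4 kJ/mol

U = -860.4 kJ/mol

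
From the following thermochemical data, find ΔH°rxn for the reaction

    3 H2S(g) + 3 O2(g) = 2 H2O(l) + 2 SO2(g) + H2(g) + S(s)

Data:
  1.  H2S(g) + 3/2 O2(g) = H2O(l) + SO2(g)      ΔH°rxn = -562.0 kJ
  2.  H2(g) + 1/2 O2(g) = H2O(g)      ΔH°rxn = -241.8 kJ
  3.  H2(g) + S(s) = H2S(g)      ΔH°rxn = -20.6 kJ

ΔH°rxn = -1103.4 kJ

eq. 1 × 2 (×2 to match 2 H2O(l) in the target): (2)·(-562.0) = -1124.0 kJ
eq. 2: not needed (H2O(g) appears nowhere else).
eq. 3 reversed (reverse to put S(s) on the product side): +20.6 kJ
Summing the manipulated equations, ΔH°rxn = (2)·(-562.0) + (-1)·(-20.6) = -1103.4 kJ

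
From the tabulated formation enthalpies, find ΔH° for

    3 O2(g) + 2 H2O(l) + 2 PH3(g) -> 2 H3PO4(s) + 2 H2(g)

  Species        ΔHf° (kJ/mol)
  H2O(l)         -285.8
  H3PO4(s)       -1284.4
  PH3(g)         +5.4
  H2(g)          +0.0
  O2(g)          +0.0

ΔH°rxn = Σ nΔHf°(products) − Σ nΔHf°(reactants).
Products: 2·(-1284.4) + 2·(+0.0) = -2568.8
Reactants: 3·(+0.0) + 2·(-285.8) + 2·(+5.4) = -560.8
ΔH° = (-2568.8) − (-560.8) = -2008.0 kJ/mol

ΔH° = -2008.0 kJ/mol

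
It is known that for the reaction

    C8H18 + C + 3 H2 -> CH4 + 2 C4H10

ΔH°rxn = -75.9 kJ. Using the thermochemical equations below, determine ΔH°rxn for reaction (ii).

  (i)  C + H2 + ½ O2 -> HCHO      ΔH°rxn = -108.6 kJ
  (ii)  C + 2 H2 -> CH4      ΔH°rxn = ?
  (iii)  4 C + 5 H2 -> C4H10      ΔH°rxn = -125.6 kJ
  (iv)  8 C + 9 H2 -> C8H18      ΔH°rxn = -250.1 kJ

ΔH°rxn = -74.8 kJ

(i): not needed (O2 appears nowhere else).
(ii) as written (CH4 already on the product side): contributes x
(iii) × 2 (scale by 2 for the 2 C4H10): (2)·(-125.6) = -251.2 kJ
(iv) reversed (reverse to put C8H18 on the reactant side): +250.1 kJ
-75.9 = (-251.2) + (+250.1) + x
x = (-75.9 − (-1.1)) / (1) = -74.8 kJ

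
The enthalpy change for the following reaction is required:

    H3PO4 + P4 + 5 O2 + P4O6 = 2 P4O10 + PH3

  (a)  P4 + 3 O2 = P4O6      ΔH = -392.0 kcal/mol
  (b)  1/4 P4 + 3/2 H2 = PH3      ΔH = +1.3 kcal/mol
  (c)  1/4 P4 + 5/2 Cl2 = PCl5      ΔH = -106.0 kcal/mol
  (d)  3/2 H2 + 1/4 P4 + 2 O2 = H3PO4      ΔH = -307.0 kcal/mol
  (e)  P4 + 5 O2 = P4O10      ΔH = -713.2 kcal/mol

(a) reversed (P4O6 must end up as a reactant): +392.0 kcal/mol
(b) as written (PH3 already on the product side): +1.3 kcal/mol
(c): not needed (PCl5 appears nowhere else).
(d) reversed (reverse to put H3PO4 on the reactant side): +307.0 kcal/mol
(e) × 2 (×2 to match 2 P4O10 in the target): (2)·(-713.2) = -1426.4 kcal/mol
ΔH = (+392.0) + (+1.3) + (+307.0) + (-1426.4) = -726.1 kcal/mol

ΔH = -726.1 kcal/mol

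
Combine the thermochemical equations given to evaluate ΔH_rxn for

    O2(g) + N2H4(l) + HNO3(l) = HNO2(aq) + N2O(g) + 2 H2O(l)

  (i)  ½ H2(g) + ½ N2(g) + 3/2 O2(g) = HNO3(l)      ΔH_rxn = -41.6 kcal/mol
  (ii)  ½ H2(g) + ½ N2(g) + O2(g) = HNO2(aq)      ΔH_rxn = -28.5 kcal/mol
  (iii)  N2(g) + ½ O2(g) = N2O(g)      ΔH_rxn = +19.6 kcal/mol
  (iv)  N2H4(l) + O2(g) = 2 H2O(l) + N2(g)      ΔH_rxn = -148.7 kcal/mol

ΔH_rxn = -116.0 kcal/mol

(i) reversed (HNO3(l) must end up as a reactant): +41.6 kcal/mol
(ii) as written (HNO2(aq) already on the product side): -28.5 kcal/mol
(iii) as written (N2O(g) already on the product side): +19.6 kcal/mol
(iv) as written (N2H4(l) already on the reactant side): -148.7 kcal/mol
Summing the manipulated equations, ΔH_rxn = (-1)·(-41.6) + (1)·(-28.5) + (1)·(+19.6) + (1)·(-148.7) = -116.0 kcal/mol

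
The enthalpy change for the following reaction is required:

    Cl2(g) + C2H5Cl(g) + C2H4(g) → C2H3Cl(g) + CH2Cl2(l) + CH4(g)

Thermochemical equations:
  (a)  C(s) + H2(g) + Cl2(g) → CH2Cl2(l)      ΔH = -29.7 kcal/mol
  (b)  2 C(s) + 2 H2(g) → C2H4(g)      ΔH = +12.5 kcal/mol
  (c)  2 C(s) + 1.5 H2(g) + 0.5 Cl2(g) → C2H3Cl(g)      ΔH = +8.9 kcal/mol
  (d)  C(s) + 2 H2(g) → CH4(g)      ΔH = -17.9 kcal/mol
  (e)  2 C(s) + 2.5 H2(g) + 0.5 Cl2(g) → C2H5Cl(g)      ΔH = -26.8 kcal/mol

ΔH = -24.4 kcal/mol

(a) as written: -29.7 kcal/mol
(b) reversed: -12.5 kcal/mol
(c) as written: +8.9 kcal/mol
(d) as written: -17.9 kcal/mol
(e) reversed: +26.8 kcal/mol
Summing the manipulated equations, ΔH = (1)·(-29.7) + (-1)·(+12.5) + (1)·(+8.9) + (1)·(-17.9) + (-1)·(-26.8) = -24.4 kcal/mol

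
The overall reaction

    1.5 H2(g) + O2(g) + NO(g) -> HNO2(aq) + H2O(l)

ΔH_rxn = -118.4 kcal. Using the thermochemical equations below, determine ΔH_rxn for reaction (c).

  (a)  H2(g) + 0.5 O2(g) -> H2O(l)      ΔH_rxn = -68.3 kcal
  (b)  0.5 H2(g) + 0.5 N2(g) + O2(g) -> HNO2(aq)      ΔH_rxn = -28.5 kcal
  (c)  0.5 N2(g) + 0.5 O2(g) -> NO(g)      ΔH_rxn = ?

ΔH_rxn = 21.6 kcal

(a) as written (H2O(l) already on the product side): -68.3 kcal
(b) as written (HNO2(aq) already on the product side): -28.5 kcal
(c) reversed (reverse to put NO(g) on the reactant side): contributes −x
-118.4 = (-68.3) + (-28.5) − x
x = (-118.4 − (-96.8)) / (-1) = 21.6 kcal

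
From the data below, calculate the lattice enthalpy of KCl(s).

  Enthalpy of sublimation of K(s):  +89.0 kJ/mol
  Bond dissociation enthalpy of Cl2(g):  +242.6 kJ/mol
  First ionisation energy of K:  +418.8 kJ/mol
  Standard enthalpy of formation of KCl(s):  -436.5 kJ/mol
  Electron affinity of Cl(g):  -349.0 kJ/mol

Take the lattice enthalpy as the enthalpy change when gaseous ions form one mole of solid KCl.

ΔHf° = 1·ΔHsub + 1·(ΣIE) + 1/2·D(Cl2) + 1·EA + U
-436.5 = 1·(+89.0) + 1·(+418.8) + 1/2·(+242.6) + 1·(-349.0) + U
U = -436.5 − (+280.1) = -716.6 kJ/mol

U = -716.6 kJ/mol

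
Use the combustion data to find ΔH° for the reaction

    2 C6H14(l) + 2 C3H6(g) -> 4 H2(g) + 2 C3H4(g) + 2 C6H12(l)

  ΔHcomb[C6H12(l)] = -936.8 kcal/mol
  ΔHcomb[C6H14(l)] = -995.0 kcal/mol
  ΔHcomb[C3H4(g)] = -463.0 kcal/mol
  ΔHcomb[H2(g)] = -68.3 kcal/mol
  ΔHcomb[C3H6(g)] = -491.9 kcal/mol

Using ΔH = Σ nΔHc°(reactants) − Σ nΔHc°(products):
= [2·(-995.0) + 2·(-491.9)] − [4·(-68.3) + 2·(-463.0) + 2·(-936.8)]
= 99.0 kcal/mol

ΔH° = 99.0 kcal/mol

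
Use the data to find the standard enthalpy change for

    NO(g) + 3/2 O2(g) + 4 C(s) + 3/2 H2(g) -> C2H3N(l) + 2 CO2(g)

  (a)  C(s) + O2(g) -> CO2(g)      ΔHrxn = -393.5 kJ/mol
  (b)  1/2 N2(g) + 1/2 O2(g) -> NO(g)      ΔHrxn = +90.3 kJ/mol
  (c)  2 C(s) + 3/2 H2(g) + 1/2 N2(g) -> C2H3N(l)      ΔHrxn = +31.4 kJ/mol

ΔHrxn = -845.9 kJ/mol

(a) × 2: (2)·(-393.5) = -787.0 kJ/mol
(b) reversed: -90.3 kJ/mol
(c) as written: +31.4 kJ/mol
ΔHrxn = (-787.0) + (-90.3) + (+31.4) = -845.9 kJ/mol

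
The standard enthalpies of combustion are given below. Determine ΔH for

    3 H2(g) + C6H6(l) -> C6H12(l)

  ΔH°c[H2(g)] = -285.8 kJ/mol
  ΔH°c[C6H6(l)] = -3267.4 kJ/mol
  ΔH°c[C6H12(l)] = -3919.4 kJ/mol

With combustion enthalpies, reactants minus products:
= [3·(-285.8) + 1·(-3267.4)] − [1·(-3919.4)]
= -205.4 kJ/mol

ΔH = -205.4 kJ/mol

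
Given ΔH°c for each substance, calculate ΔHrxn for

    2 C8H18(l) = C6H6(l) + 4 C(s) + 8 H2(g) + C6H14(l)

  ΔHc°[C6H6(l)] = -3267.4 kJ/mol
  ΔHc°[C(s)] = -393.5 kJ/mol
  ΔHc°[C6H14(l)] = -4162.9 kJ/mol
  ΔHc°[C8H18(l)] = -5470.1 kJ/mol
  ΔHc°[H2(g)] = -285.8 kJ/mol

With combustion enthalpies, reactants minus products:
= [2·(-5470.1)] − [1·(-3267.4) + 4·(-393.5) + 8·(-285.8) + 1·(-4162.9)]
= 350.5 kJ/mol

ΔHrxn = 350.5 kJ/mol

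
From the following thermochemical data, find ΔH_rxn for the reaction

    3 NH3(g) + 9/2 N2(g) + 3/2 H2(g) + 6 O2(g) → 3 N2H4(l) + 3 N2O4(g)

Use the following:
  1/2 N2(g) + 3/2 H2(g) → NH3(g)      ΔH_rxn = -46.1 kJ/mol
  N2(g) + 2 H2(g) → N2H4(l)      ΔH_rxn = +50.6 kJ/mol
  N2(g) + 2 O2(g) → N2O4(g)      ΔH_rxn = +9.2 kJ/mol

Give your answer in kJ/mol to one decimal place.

equation 1 reversed and × 3 (reverse to put NH3(g) on the reactant side; scale by 3 for the 3 NH3(g)): (-3)·(-46.1) = +138.3 kJ/mol
equation 2 × 3 (×3 to match 3 N2H4(l) in the target): (3)·(+50.6) = +151.8 kJ/mol
equation 3 × 3 (×3 to match 3 N2O4(g) in the target): (3)·(+9.2) = +27.6 kJ/mol
By Hess's law, ΔH_rxn = (-3)·(-46.1) + (3)·(+50.6) + (3)·(+9.2) = 317.7 kJ/mol

ΔH_rxn = 317.7 kJ/mol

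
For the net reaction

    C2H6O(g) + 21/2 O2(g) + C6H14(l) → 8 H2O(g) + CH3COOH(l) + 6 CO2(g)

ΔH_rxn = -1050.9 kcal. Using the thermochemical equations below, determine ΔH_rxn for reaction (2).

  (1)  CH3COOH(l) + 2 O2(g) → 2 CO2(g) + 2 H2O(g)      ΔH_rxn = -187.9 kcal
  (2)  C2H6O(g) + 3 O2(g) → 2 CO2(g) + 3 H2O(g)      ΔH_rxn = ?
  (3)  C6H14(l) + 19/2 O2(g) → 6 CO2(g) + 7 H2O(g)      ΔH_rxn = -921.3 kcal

ΔH_rxn = -317.5 kcal

(1) reversed (reverse to put CH3COOH(l) on the product side): +187.9 kcal
(2) as written (C2H6O(g) already on the reactant side): contributes x
(3) as written (C6H14(l) already on the reactant side): -921.3 kcal
-1050.9 = (+187.9) + (-921.3) + x
x = (-1050.9 − (-733.4)) / (1) = -317.5 kcal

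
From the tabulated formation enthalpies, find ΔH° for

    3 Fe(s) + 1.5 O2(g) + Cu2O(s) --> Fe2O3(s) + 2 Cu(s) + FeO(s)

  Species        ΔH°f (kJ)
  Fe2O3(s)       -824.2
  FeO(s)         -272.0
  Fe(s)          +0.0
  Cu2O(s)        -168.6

ΔH° = -927.6 kJ

Products: 1·(-824.2) + 2·(+0.0) + 1·(-272.0) = -1096.2
Reactants: 3·(+0.0) + 3/2·(+0.0) + 1·(-168.6) = -168.6
ΔH° = (-1096.2) − (-168.6) = -927.6 kJ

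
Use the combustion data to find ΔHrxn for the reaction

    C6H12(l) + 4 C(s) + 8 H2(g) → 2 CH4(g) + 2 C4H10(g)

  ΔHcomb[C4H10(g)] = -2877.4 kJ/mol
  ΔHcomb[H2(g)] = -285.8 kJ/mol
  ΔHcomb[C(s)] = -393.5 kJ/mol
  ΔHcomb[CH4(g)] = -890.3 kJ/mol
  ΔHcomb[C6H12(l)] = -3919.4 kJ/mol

ΔHrxn = -244.4 kJ/mol

Using ΔH = Σ nΔHc°(reactants) − Σ nΔHc°(products):
= [1·(-3919.4) + 4·(-393.5) + 8·(-285.8)] − [2·(-890.3) + 2·(-2877.4)]
= -244.4 kJ/mol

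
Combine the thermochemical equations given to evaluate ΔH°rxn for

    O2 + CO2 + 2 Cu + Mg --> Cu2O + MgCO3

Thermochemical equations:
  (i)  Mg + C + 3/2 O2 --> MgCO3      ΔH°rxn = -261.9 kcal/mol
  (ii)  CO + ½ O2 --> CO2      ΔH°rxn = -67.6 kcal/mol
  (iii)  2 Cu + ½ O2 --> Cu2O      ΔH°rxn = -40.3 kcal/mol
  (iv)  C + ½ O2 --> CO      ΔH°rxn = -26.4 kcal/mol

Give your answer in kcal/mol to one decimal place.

(i) as written: -261.9 kcal/mol
(ii) reversed: +67.6 kcal/mol
(iii) as written: -40.3 kcal/mol
(iv) reversed: +26.4 kcal/mol
Summing the manipulated equations, ΔH°rxn = (1)·(-261.9) + (-1)·(-67.6) + (1)·(-40.3) + (-1)·(-26.4) = -208.2 kcal/mol

ΔH°rxn = -208.2 kcal/mol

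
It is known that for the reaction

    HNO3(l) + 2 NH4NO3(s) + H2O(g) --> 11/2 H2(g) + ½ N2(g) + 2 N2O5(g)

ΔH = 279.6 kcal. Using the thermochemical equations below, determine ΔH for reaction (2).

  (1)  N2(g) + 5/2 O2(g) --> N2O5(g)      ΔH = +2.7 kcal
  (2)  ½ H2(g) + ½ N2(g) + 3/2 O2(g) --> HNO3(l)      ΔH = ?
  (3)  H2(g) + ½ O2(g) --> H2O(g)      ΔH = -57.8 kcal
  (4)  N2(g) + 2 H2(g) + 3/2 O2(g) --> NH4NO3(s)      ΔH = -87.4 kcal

(1) × 2: (2)·(+2.7) = +5.4 kcal
(2) reversed: contributes −x
(3) reversed: +57.8 kcal
(4) reversed and × 2: (-2)·(-87.4) = +174.8 kcal
+279.6 = (+5.4) + (+57.8) + (+174.8) − x
x = (+279.6 − (+238.0)) / (-1) = -41.6 kcal

ΔH = -41.6 kcal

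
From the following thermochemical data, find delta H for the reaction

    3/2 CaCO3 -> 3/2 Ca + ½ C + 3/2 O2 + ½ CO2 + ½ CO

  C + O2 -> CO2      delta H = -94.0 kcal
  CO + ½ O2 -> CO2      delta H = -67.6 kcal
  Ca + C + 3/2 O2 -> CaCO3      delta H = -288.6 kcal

equation 1 as written: -94.0 kcal
equation 2 reversed and × 1/2 (reverse to put CO on the product side; ×1/2 to match 1/2 CO in the target): (-1/2)·(-67.6) = +33.8 kcal
equation 3 reversed and × 3/2 (reverse to put CaCO3 on the reactant side; ×3/2 to match 3/2 CaCO3 in the target): (-3/2)·(-288.6) = +432.9 kcal
By Hess's law, delta H = (-94.0) + (+33.8) + (+432.9) = 372.7 kcal

delta H = 372.7 kcal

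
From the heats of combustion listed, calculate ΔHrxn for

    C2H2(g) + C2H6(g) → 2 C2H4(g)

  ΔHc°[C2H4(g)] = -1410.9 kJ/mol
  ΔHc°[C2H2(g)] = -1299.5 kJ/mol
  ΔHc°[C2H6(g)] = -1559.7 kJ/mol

ΔHrxn = -37.4 kJ/mol

With combustion enthalpies, reactants minus products:
= [1·(-1299.5) + 1·(-1559.7)] − [2·(-1410.9)]
= -37.4 kJ/mol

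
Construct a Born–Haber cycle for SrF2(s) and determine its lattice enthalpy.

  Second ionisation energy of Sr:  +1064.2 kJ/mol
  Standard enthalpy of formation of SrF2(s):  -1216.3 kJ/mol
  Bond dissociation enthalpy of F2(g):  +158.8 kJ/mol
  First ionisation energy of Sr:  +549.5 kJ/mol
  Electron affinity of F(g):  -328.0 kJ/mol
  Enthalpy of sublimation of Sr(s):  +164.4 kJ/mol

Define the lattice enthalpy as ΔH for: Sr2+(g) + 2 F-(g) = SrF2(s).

U = -2497.2 kJ/mol

ΔHf° = 1·ΔHsub + 1·(ΣIE) + 1·D(F2) + 2·EA + U
-1216.3 = 1·(+164.4) + 1·(+1613.7) + 1·(+158.8) + 2·(-328.0) + U
U = -1216.3 − (+1280.9) = -2497.2 kJ/mol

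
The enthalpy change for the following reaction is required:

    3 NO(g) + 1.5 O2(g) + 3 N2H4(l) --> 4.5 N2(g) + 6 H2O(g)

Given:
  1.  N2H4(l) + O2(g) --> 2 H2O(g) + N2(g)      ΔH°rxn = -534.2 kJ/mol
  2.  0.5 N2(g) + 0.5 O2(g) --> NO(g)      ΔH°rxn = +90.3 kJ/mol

eq. 1 × 3: (3)·(-534.2) = -1602.6 kJ/mol
eq. 2 reversed and × 3: (-3)·(+90.3) = -270.9 kJ/mol
ΔH°rxn = (-1602.6) + (-270.9) = -1873.5 kJ/mol

ΔH°rxn = -1873.5 kJ/mol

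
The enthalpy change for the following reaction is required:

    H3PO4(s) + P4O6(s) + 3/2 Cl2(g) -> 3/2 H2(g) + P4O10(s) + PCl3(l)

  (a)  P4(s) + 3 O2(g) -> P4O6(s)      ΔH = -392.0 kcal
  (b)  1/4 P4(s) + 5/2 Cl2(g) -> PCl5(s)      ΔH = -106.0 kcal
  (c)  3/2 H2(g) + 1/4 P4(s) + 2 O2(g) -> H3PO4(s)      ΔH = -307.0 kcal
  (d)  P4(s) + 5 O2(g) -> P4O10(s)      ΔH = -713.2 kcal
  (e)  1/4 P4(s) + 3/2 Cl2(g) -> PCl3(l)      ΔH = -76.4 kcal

ΔH = -90.6 kcal

(a) reversed (P4O6(s) must end up as a reactant): +392.0 kcal
(b): not needed (PCl5(s) appears nowhere else).
(c) reversed (reverse to put H3PO4(s) on the reactant side): +307.0 kcal
(d) as written (P4O10(s) already on the product side): -713.2 kcal
(e) as written (PCl3(l) already on the product side): -76.4 kcal
Combining the equations, ΔH = (-1)·(-392.0) + (-1)·(-307.0) + (1)·(-713.2) + (1)·(-76.4) = -90.6 kcal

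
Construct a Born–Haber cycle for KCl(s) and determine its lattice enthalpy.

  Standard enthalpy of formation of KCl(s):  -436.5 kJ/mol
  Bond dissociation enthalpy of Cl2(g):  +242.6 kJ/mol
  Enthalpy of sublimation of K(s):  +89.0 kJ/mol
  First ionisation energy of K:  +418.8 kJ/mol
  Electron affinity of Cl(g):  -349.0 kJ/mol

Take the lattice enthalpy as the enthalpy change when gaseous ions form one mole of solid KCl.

U = -716.6 kJ/mol

ΔHf° = 1·ΔHsub + 1·(ΣIE) + 1/2·D(Cl2) + 1·EA + U
-436.5 = 1·(+89.0) + 1·(+418.8) + 1/2·(+242.6) + 1·(-349.0) + U
U = -436.5 − (+280.1) = -716.6 kJ/mol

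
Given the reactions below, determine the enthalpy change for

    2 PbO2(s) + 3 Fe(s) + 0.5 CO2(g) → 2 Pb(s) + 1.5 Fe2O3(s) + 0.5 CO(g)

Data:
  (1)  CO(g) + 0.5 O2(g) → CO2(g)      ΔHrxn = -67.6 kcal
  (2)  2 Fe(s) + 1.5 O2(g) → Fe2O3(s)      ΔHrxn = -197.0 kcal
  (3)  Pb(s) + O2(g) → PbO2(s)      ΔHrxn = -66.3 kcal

(1) reversed and × 1/2: (-1/2)·(-67.6) = +33.8 kcal
(2) × 3/2: (3/2)·(-197.0) = -295.5 kcal
(3) reversed and × 2: (-2)·(-66.3) = +132.6 kcal
By Hess's law, ΔHrxn = (+33.8) + (-295.5) + (+132.6) = -129.1 kcal

ΔHrxn = -129.1 kcal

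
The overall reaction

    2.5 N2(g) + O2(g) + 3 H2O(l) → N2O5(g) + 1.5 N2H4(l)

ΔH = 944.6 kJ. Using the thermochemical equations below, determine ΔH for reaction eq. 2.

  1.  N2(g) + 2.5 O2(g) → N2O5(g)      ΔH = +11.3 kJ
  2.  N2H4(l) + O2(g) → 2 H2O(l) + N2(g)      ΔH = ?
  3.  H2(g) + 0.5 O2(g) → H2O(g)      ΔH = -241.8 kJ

eq. 1 as written (N2O5(g) already on the product side): +11.3 kJ
eq. 2 reversed and × 3/2 (reverse to put N2H4(l) on the product side; ×3/2 to match 3/2 N2H4(l) in the target): contributes −3/2·x
eq. 3: not needed (H2O(g) appears nowhere else).
+944.6 = (+11.3) − 3/2·x
x = (+944.6 − (+11.3)) / (-3/2) = -622.2 kJ

ΔH = -622.2 kJ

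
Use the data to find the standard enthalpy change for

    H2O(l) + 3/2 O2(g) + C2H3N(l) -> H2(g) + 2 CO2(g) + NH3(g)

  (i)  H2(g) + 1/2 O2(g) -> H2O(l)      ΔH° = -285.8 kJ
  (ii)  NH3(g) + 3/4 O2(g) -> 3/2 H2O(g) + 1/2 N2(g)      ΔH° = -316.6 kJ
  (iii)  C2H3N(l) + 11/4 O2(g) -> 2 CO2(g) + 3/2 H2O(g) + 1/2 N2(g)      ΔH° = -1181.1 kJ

(i) reversed (H2O(l) must end up as a reactant): +285.8 kJ
(ii) reversed (NH3(g) must end up as a product): +316.6 kJ
(iii) as written (C2H3N(l) already on the reactant side): -1181.1 kJ
ΔH° = (-1)·(-285.8) + (-1)·(-316.6) + (1)·(-1181.1) = -578.7 kJ

ΔH° = -578.7 kJ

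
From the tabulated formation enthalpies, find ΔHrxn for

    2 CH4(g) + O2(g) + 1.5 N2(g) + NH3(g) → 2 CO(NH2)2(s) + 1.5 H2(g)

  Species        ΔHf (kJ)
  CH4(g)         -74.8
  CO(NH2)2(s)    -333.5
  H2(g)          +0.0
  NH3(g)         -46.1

Products: 2·(-333.5) + 3/2·(+0.0) = -667.0
Reactants: 2·(-74.8) + 1·(+0.0) + 3/2·(+0.0) + 1·(-46.1) = -195.7
ΔHrxn = (-667.0) − (-195.7) = -471.3 kJ

ΔHrxn = -471.3 kJ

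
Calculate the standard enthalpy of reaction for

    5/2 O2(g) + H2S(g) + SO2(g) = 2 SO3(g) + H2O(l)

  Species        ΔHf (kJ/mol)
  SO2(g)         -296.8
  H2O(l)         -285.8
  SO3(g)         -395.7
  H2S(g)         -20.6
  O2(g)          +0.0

ΔH_rxn = -759.8 kJ/mol

ΔH°rxn = Σ nΔHf°(products) − Σ nΔHf°(reactants).
Products: 2·(-395.7) + 1·(-285.8) = -1077.2
Reactants: 5/2·(+0.0) + 1·(-20.6) + 1·(-296.8) = -317.4
ΔH_rxn = (-1077.2) − (-317.4) = -759.8 kJ/mol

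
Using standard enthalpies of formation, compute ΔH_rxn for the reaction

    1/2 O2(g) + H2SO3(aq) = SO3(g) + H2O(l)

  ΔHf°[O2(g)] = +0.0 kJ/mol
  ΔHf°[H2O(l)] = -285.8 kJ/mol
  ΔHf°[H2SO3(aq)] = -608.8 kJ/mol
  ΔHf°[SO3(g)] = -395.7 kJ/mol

ΔH_rxn = -72.7 kJ/mol

Products: 1·(-395.7) + 1·(-285.8) = -681.5
Reactants: 1/2·(+0.0) + 1·(-608.8) = -608.8
ΔH_rxn = (-681.5) − (-608.8) = -72.7 kJ/mol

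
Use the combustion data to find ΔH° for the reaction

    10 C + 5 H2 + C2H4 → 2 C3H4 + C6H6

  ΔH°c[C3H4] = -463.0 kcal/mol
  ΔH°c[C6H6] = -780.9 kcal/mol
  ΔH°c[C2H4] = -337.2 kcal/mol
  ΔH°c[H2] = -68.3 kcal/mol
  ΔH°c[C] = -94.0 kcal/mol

ΔH° = 88.2 kcal/mol

Using ΔH = Σ nΔHc°(reactants) − Σ nΔHc°(products):
= [10·(-94.0) + 5·(-68.3) + 1·(-337.2)] − [2·(-463.0) + 1·(-780.9)]
= 88.2 kcal/mol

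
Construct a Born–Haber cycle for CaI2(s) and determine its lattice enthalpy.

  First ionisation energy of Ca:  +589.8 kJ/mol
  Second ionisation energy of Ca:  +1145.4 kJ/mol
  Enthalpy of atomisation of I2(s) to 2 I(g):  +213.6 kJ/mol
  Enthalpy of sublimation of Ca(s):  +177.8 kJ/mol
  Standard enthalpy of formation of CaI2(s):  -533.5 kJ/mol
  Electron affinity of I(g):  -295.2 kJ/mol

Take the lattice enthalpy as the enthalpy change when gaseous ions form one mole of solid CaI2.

ΔHf° = 1·ΔHsub + 1·(ΣIE) + 1·D(I2) + 2·EA + U
-533.5 = 1·(+177.8) + 1·(+1735.2) + 1·(+213.6) + 2·(-295.2) + U
U = -533.5 − (+1536.2) = -2069.7 kJ/mol

U = -2069.7 kJ/mol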